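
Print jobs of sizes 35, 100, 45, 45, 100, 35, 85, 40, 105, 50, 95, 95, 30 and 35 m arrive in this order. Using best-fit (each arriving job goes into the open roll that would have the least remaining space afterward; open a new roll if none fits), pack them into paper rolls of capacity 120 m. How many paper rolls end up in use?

9

  35 → roll 1 (new)  [load 35/120]
  100 → roll 2 (new)  [load 100/120]
  45 → roll 1  [load 80/120]
  45 → roll 3 (new)  [load 45/120]
  100 → roll 4 (new)  [load 100/120]
  35 → roll 1  [load 115/120]
  85 → roll 5 (new)  [load 85/120]
  40 → roll 3  [load 85/120]
  105 → roll 6 (new)  [load 105/120]
  50 → roll 7 (new)  [load 50/120]
  95 → roll 8 (new)  [load 95/120]
  95 → roll 9 (new)  [load 95/120]
  30 → roll 3  [load 115/120]
  35 → roll 5  [load 120/120]
9 paper rolls opened.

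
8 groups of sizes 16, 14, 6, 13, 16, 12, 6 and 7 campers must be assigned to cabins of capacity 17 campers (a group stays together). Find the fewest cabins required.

Total = 16 + 16 + 14 + 13 + 12 + 7 + 6 + 6 = 90 campers.
Lower bound: ⌈90/17⌉ = 6 cabins.
A packing using 7 cabins:
  cabin 1: 16 = 16
  cabin 2: 16 = 16
  cabin 3: 14 = 14
  cabin 4: 13 = 13
  cabin 5: 12 = 12
  cabin 6: 7 + 6 = 13
  cabin 7: 6 = 6
No arrangement into 6 cabins stays within capacity, so 7 is optimal.

7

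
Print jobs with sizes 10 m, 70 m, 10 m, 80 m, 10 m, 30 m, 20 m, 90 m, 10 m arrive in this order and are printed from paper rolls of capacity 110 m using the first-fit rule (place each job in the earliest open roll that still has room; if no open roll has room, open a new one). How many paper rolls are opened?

3

  10 → roll 1 (new)  [load 10/110]
  70 → roll 1  [load 80/110]
  10 → roll 1  [load 90/110]
  80 → roll 2 (new)  [load 80/110]
  10 → roll 1  [load 100/110]
  30 → roll 2  [load 110/110]
  20 → roll 3 (new)  [load 20/110]
  90 → roll 3  [load 110/110]
  10 → roll 1  [load 110/110]
3 paper rolls opened.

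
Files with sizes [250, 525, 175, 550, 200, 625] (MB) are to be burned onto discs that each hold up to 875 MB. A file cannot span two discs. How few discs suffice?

Total = 625 + 550 + 525 + 250 + 200 + 175 = 2325 MB.
Lower bound: ⌈2325/875⌉ = 3 discs.
A packing using 3 discs:
  disc 1: 625 + 250 = 875
  disc 2: 550 + 200 = 750
  disc 3: 525 + 175 = 700
This matches the lower bound, so 3 is optimal.

3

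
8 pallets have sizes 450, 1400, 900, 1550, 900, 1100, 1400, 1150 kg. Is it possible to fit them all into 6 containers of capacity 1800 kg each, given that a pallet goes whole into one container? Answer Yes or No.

Yes

A valid assignment using 6 containers:
  container 1: 1550 = 1550
  container 2: 1400 = 1400
  container 3: 1400 = 1400
  container 4: 1150 + 450 = 1600
  container 5: 1100 = 1100
  container 6: 900 + 900 = 1800
Every load is within 1800 kg, so 6 containers suffice.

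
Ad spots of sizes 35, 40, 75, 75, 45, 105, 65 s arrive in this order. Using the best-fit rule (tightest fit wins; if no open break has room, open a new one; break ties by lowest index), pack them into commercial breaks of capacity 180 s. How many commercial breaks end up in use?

3

  35 → break 1 (new)  [load 35/180]
  40 → break 1  [load 75/180]
  75 → break 1  [load 150/180]
  75 → break 2 (new)  [load 75/180]
  45 → break 2  [load 120/180]
  105 → break 3 (new)  [load 105/180]
  65 → break 3  [load 170/180]
3 commercial breaks opened.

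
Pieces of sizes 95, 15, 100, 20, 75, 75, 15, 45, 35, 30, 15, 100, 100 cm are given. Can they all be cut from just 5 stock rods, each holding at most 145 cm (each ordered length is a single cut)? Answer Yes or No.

Total = 720 cm; ⌈720/145⌉ = 5.
6 pieces each exceed half the capacity and cannot share a stock rod, forcing at least 6 stock rods.
At least 6 stock rods are required, but only 5 are allowed.

No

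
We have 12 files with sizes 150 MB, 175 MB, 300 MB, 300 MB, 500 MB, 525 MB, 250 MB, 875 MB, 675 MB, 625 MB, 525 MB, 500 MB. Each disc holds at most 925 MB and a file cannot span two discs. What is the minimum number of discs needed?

7

Total = 875 + 675 + 625 + 525 + 525 + 500 + 500 + 300 + 300 + 250 + 175 + 150 = 5400 MB.
Lower bound: ⌈5400/925⌉ = 6 discs.
Also, 7 files each exceed 925/2 MB, and no two of those can share a disc, so at least 7 discs are needed.
A packing using 7 discs:
  disc 1: 875 = 875
  disc 2: 675 + 250 = 925
  disc 3: 625 + 300 = 925
  disc 4: 525 + 300 = 825
  disc 5: 525 + 175 + 150 = 850
  disc 6: 500 = 500
  disc 7: 500 = 500
This matches the lower bound, so 7 is optimal.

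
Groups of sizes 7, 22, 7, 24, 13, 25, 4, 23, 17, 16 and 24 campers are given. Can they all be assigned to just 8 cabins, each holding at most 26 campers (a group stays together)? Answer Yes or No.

Yes

A valid assignment using 8 cabins:
  cabin 1: 25 = 25
  cabin 2: 24 = 24
  cabin 3: 24 = 24
  cabin 4: 23 = 23
  cabin 5: 22 + 4 = 26
  cabin 6: 17 + 7 = 24
  cabin 7: 16 + 7 = 23
  cabin 8: 13 = 13
Every load is within 26 campers, so 8 cabins suffice.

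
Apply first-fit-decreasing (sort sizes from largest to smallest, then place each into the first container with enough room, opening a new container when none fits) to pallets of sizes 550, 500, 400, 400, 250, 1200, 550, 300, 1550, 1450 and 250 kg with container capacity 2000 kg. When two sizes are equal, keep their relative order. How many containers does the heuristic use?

Sorted descending: 1550, 1450, 1200, 550, 550, 500, 400, 400, 300, 250, 250.
  1550 → container 1 (new)  [load 1550/2000]
  1450 → container 2 (new)  [load 1450/2000]
  1200 → container 3 (new)  [load 1200/2000]
  550 → container 2  [load 2000/2000]
  550 → container 3  [load 1750/2000]
  500 → container 4 (new)  [load 500/2000]
  400 → container 1  [load 1950/2000]
  400 → container 4  [load 900/2000]
  300 → container 4  [load 1200/2000]
  250 → container 3  [load 2000/2000]
  250 → container 4  [load 1450/2000]
4 containers opened.

4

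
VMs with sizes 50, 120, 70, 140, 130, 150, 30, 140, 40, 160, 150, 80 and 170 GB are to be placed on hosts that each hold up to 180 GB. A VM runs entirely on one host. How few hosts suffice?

Total = 170 + 160 + 150 + 150 + 140 + 140 + 130 + 120 + 80 + 70 + 50 + 40 + 30 = 1430 GB.
Lower bound: ⌈1430/180⌉ = 8 hosts.
A packing using 9 hosts:
  host 1: 170 = 170
  host 2: 160 = 160
  host 3: 150 + 30 = 180
  host 4: 150 = 150
  host 5: 140 + 40 = 180
  host 6: 140 = 140
  host 7: 130 + 50 = 180
  host 8: 120 = 120
  host 9: 80 + 70 = 150
No arrangement into 8 hosts stays within capacity, so 9 is optimal.

9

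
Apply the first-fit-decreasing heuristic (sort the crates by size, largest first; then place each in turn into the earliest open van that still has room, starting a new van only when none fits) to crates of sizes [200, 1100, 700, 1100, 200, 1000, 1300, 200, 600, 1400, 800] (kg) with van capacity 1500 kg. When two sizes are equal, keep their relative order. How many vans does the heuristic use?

Sorted descending: 1400, 1300, 1100, 1100, 1000, 800, 700, 600, 200, 200, 200.
  1400 → van 1 (new)  [load 1400/1500]
  1300 → van 2 (new)  [load 1300/1500]
  1100 → van 3 (new)  [load 1100/1500]
  1100 → van 4 (new)  [load 1100/1500]
  1000 → van 5 (new)  [load 1000/1500]
  800 → van 6 (new)  [load 800/1500]
  700 → van 6  [load 1500/1500]
  600 → van 7 (new)  [load 600/1500]
  200 → van 2  [load 1500/1500]
  200 → van 3  [load 1300/1500]
  200 → van 3  [load 1500/1500]
7 vans opened.

7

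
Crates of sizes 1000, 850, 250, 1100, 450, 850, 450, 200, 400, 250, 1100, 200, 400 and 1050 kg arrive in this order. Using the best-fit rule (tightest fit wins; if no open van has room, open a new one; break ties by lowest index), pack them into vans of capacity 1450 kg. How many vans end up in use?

7

  1000 → van 1 (new)  [load 1000/1450]
  850 → van 2 (new)  [load 850/1450]
  250 → van 1  [load 1250/1450]
  1100 → van 3 (new)  [load 1100/1450]
  450 → van 2  [load 1300/1450]
  850 → van 4 (new)  [load 850/1450]
  450 → van 4  [load 1300/1450]
  200 → van 1  [load 1450/1450]
  400 → van 5 (new)  [load 400/1450]
  250 → van 3  [load 1350/1450]
  1100 → van 6 (new)  [load 1100/1450]
  200 → van 6  [load 1300/1450]
  400 → van 5  [load 800/1450]
  1050 → van 7 (new)  [load 1050/1450]
7 vans opened.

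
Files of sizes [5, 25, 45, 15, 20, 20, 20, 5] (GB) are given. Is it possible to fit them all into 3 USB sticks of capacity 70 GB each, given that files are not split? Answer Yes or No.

A valid assignment using 3 USB sticks:
  USB stick 1: 45 + 25 = 70
  USB stick 2: 20 + 20 + 20 + 5 + 5 = 70
  USB stick 3: 15 = 15
Every load is within 70 GB, so 3 USB sticks suffice.

Yes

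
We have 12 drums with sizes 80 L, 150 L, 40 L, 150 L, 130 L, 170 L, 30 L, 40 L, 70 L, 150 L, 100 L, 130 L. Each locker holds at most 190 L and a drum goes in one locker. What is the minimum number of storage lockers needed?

8

Total = 170 + 150 + 150 + 150 + 130 + 130 + 100 + 80 + 70 + 40 + 40 + 30 = 1240 L.
Lower bound: ⌈1240/190⌉ = 7 storage lockers.
A packing using 8 storage lockers:
  locker 1: 170 = 170
  locker 2: 150 + 40 = 190
  locker 3: 150 + 40 = 190
  locker 4: 150 + 30 = 180
  locker 5: 130 = 130
  locker 6: 130 = 130
  locker 7: 100 + 80 = 180
  locker 8: 70 = 70
No arrangement into 7 storage lockers stays within capacity, so 8 is optimal.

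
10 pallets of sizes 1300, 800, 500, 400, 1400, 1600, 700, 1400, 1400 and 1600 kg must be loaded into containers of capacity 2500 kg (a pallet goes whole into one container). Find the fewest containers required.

6

Total = 1600 + 1600 + 1400 + 1400 + 1400 + 1300 + 800 + 700 + 500 + 400 = 11100 kg.
Lower bound: ⌈11100/2500⌉ = 5 containers.
Also, 6 pallets each exceed 1250 kg, and no two of those can share a container, so at least 6 containers are needed.
A packing using 6 containers:
  container 1: 1600 + 800 = 2400
  container 2: 1600 + 700 = 2300
  container 3: 1400 + 500 + 400 = 2300
  container 4: 1400 = 1400
  container 5: 1400 = 1400
  container 6: 1300 = 1300
This matches the lower bound, so 6 is optimal.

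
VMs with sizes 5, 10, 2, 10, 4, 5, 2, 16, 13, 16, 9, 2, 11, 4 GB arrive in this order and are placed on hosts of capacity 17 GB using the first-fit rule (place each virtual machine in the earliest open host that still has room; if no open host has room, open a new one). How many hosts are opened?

  5 → host 1 (new)  [load 5/17]
  10 → host 1  [load 15/17]
  2 → host 1  [load 17/17]
  10 → host 2 (new)  [load 10/17]
  4 → host 2  [load 14/17]
  5 → host 3 (new)  [load 5/17]
  2 → host 2  [load 16/17]
  16 → host 4 (new)  [load 16/17]
  13 → host 5 (new)  [load 13/17]
  16 → host 6 (new)  [load 16/17]
  9 → host 3  [load 14/17]
  2 → host 3  [load 16/17]
  11 → host 7 (new)  [load 11/17]
  4 → host 5  [load 17/17]
7 hosts opened.

7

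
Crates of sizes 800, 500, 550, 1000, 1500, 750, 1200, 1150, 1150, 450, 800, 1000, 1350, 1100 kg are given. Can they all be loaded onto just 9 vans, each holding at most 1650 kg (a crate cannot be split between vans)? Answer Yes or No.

Total = 13300 kg; ⌈13300/1650⌉ = 9.
The bound of 9 does not rule out 9, but exhaustive search shows no assignment into 9 vans of capacity 1650 kg exists — the minimum is 10.

No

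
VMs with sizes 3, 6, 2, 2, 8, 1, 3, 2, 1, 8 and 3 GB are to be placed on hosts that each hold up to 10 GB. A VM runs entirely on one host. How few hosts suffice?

Total = 8 + 8 + 6 + 3 + 3 + 3 + 2 + 2 + 2 + 1 + 1 = 39 GB.
Lower bound: ⌈39/10⌉ = 4 hosts.
A packing using 4 hosts:
  host 1: 8 + 2 = 10
  host 2: 8 + 2 = 10
  host 3: 6 + 3 + 1 = 10
  host 4: 3 + 3 + 2 + 1 = 9
This matches the lower bound, so 4 is optimal.

4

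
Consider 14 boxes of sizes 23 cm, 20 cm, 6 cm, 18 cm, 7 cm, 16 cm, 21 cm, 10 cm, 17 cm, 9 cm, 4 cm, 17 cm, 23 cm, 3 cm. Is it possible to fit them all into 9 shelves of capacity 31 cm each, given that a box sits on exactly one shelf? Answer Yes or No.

A valid assignment using 8 shelves:
  shelf 1: 23 + 7 = 30
  shelf 2: 23 + 6 = 29
  shelf 3: 21 + 10 = 31
  shelf 4: 20 + 9 = 29
  shelf 5: 18 + 4 + 3 = 25
  shelf 6: 17 = 17
  shelf 7: 17 = 17
  shelf 8: 16 = 16
That uses only 8 ≤ 9, so 9 shelves are enough.

Yes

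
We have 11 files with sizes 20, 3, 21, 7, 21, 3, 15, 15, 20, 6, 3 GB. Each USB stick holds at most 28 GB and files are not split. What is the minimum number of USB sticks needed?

Total = 21 + 21 + 20 + 20 + 15 + 15 + 7 + 6 + 3 + 3 + 3 = 134 GB.
Lower bound: ⌈134/28⌉ = 5 USB sticks.
Also, 6 files each exceed 14 GB, and no two of those can share a USB stick, so at least 6 USB sticks are needed.
A packing using 6 USB sticks:
  USB stick 1: 21 + 7 = 28
  USB stick 2: 21 + 6 = 27
  USB stick 3: 20 + 3 + 3 = 26
  USB stick 4: 20 + 3 = 23
  USB stick 5: 15 = 15
  USB stick 6: 15 = 15
This matches the lower bound, so 6 is optimal.

6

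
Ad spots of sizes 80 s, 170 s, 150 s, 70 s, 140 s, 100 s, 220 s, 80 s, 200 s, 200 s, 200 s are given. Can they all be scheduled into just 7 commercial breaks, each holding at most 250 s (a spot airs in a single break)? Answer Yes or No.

No

Total = 1610 s; ⌈1610/250⌉ = 7.
The bound of 7 does not rule out 7, but exhaustive search shows no assignment into 7 commercial breaks of capacity 250 s exists — the minimum is 8.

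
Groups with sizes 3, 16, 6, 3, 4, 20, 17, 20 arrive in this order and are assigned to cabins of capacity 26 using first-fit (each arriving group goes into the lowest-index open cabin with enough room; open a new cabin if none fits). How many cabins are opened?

  3 → cabin 1 (new)  [load 3/26]
  16 → cabin 1  [load 19/26]
  6 → cabin 1  [load 25/26]
  3 → cabin 2 (new)  [load 3/26]
  4 → cabin 2  [load 7/26]
  20 → cabin 3 (new)  [load 20/26]
  17 → cabin 2  [load 24/26]
  20 → cabin 4 (new)  [load 20/26]
4 cabins opened.

4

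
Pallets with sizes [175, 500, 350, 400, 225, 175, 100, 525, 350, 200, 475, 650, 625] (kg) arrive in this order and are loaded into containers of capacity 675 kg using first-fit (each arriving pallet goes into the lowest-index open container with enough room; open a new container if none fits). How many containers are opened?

  175 → container 1 (new)  [load 175/675]
  500 → container 1  [load 675/675]
  350 → container 2 (new)  [load 350/675]
  400 → container 3 (new)  [load 400/675]
  225 → container 2  [load 575/675]
  175 → container 3  [load 575/675]
  100 → container 2  [load 675/675]
  525 → container 4 (new)  [load 525/675]
  350 → container 5 (new)  [load 350/675]
  200 → container 5  [load 550/675]
  475 → container 6 (new)  [load 475/675]
  650 → container 7 (new)  [load 650/675]
  625 → container 8 (new)  [load 625/675]
8 containers opened.

8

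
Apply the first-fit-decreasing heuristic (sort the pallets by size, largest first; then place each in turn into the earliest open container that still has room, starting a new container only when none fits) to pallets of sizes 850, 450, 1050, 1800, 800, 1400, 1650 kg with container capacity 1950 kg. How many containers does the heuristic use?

Sorted descending: 1800, 1650, 1400, 1050, 850, 800, 450.
  1800 → container 1 (new)  [load 1800/1950]
  1650 → container 2 (new)  [load 1650/1950]
  1400 → container 3 (new)  [load 1400/1950]
  1050 → container 4 (new)  [load 1050/1950]
  850 → container 4  [load 1900/1950]
  800 → container 5 (new)  [load 800/1950]
  450 → container 3  [load 1850/1950]
5 containers opened.

5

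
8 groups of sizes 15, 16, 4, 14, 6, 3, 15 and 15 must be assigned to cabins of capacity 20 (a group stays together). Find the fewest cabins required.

Total = 16 + 15 + 15 + 15 + 14 + 6 + 4 + 3 = 88.
Lower bound: ⌈88/20⌉ = 5 cabins.
A packing using 5 cabins:
  cabin 1: 16 + 4 = 20
  cabin 2: 15 + 3 = 18
  cabin 3: 15 = 15
  cabin 4: 15 = 15
  cabin 5: 14 + 6 = 20
This matches the lower bound, so 5 is optimal.

5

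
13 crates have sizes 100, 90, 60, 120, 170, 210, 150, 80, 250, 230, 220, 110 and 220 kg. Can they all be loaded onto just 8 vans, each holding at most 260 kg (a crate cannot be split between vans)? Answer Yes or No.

No

Total = 2010 kg; ⌈2010/260⌉ = 8.
The bound of 8 does not rule out 8, but exhaustive search shows no assignment into 8 vans of capacity 260 kg exists — the minimum is 9.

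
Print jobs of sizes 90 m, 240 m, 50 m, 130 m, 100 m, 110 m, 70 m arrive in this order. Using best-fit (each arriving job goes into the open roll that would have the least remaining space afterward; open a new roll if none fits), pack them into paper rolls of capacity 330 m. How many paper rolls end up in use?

3

  90 → roll 1 (new)  [load 90/330]
  240 → roll 1  [load 330/330]
  50 → roll 2 (new)  [load 50/330]
  130 → roll 2  [load 180/330]
  100 → roll 2  [load 280/330]
  110 → roll 3 (new)  [load 110/330]
  70 → roll 3  [load 180/330]
3 paper rolls opened.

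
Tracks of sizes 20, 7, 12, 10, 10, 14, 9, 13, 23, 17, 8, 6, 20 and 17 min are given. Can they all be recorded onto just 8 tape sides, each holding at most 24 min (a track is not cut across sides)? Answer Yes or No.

Total = 186 min; ⌈186/24⌉ = 8.
The bound of 8 does not rule out 8, but exhaustive search shows no assignment into 8 tape sides of capacity 24 min exists — the minimum is 9.

No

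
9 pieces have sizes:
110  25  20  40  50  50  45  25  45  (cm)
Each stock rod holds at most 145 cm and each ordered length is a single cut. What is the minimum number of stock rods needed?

3

Total = 110 + 50 + 50 + 45 + 45 + 40 + 25 + 25 + 20 = 410 cm.
Lower bound: ⌈410/145⌉ = 3 stock rods.
A packing using 3 stock rods:
  stock rod 1: 110 + 25 = 135
  stock rod 2: 50 + 50 + 45 = 145
  stock rod 3: 45 + 40 + 25 + 20 = 130
This matches the lower bound, so 3 is optimal.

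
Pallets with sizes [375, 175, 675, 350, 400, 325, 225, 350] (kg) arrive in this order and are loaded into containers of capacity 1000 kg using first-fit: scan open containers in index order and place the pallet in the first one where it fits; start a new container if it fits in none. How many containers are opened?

3

  375 → container 1 (new)  [load 375/1000]
  175 → container 1  [load 550/1000]
  675 → container 2 (new)  [load 675/1000]
  350 → container 1  [load 900/1000]
  400 → container 3 (new)  [load 400/1000]
  325 → container 2  [load 1000/1000]
  225 → container 3  [load 625/1000]
  350 → container 3  [load 975/1000]
3 containers opened.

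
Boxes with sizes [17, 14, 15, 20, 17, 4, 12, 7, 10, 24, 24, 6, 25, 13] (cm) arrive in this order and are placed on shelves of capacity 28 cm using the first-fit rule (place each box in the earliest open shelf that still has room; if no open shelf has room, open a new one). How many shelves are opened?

  17 → shelf 1 (new)  [load 17/28]
  14 → shelf 2 (new)  [load 14/28]
  15 → shelf 3 (new)  [load 15/28]
  20 → shelf 4 (new)  [load 20/28]
  17 → shelf 5 (new)  [load 17/28]
  4 → shelf 1  [load 21/28]
  12 → shelf 2  [load 26/28]
  7 → shelf 1  [load 28/28]
  10 → shelf 3  [load 25/28]
  24 → shelf 6 (new)  [load 24/28]
  24 → shelf 7 (new)  [load 24/28]
  6 → shelf 4  [load 26/28]
  25 → shelf 8 (new)  [load 25/28]
  13 → shelf 9 (new)  [load 13/28]
9 shelves opened.

9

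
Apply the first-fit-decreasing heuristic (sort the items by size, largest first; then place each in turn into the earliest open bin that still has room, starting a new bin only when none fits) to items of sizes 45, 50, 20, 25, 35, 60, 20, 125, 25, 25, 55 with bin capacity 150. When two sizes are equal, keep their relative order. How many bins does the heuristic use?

Sorted descending: 125, 60, 55, 50, 45, 35, 25, 25, 25, 20, 20.
  125 → bin 1 (new)  [load 125/150]
  60 → bin 2 (new)  [load 60/150]
  55 → bin 2  [load 115/150]
  50 → bin 3 (new)  [load 50/150]
  45 → bin 3  [load 95/150]
  35 → bin 2  [load 150/150]
  25 → bin 1  [load 150/150]
  25 → bin 3  [load 120/150]
  25 → bin 3  [load 145/150]
  20 → bin 4 (new)  [load 20/150]
  20 → bin 4  [load 40/150]
4 bins opened.

4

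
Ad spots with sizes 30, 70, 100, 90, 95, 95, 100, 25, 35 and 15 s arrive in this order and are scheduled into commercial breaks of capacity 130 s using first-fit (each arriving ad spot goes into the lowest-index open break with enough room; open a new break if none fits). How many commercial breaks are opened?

6

  30 → break 1 (new)  [load 30/130]
  70 → break 1  [load 100/130]
  100 → break 2 (new)  [load 100/130]
  90 → break 3 (new)  [load 90/130]
  95 → break 4 (new)  [load 95/130]
  95 → break 5 (new)  [load 95/130]
  100 → break 6 (new)  [load 100/130]
  25 → break 1  [load 125/130]
  35 → break 3  [load 125/130]
  15 → break 2  [load 115/130]
6 commercial breaks opened.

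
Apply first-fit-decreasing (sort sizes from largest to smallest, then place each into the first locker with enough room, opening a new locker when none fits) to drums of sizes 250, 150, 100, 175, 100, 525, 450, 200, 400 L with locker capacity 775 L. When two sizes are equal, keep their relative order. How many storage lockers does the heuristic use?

4

Sorted descending: 525, 450, 400, 250, 200, 175, 150, 100, 100.
  525 → locker 1 (new)  [load 525/775]
  450 → locker 2 (new)  [load 450/775]
  400 → locker 3 (new)  [load 400/775]
  250 → locker 1  [load 775/775]
  200 → locker 2  [load 650/775]
  175 → locker 3  [load 575/775]
  150 → locker 3  [load 725/775]
  100 → locker 2  [load 750/775]
  100 → locker 4 (new)  [load 100/775]
4 storage lockers opened.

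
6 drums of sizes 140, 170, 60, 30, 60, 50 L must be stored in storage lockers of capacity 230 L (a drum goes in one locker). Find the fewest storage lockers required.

3

Total = 170 + 140 + 60 + 60 + 50 + 30 = 510 L.
Lower bound: ⌈510/230⌉ = 3 storage lockers.
A packing using 3 storage lockers:
  locker 1: 170 + 60 = 230
  locker 2: 140 + 60 + 30 = 230
  locker 3: 50 = 50
This matches the lower bound, so 3 is optimal.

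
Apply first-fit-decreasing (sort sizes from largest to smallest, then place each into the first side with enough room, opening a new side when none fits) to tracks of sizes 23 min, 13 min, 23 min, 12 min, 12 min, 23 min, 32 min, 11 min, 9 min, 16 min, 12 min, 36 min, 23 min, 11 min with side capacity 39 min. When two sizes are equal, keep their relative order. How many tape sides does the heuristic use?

Sorted descending: 36, 32, 23, 23, 23, 23, 16, 13, 12, 12, 12, 11, 11, 9.
  36 → side 1 (new)  [load 36/39]
  32 → side 2 (new)  [load 32/39]
  23 → side 3 (new)  [load 23/39]
  23 → side 4 (new)  [load 23/39]
  23 → side 5 (new)  [load 23/39]
  23 → side 6 (new)  [load 23/39]
  16 → side 3  [load 39/39]
  13 → side 4  [load 36/39]
  12 → side 5  [load 35/39]
  12 → side 6  [load 35/39]
  12 → side 7 (new)  [load 12/39]
  11 → side 7  [load 23/39]
  11 → side 7  [load 34/39]
  9 → side 8 (new)  [load 9/39]
8 tape sides opened.

8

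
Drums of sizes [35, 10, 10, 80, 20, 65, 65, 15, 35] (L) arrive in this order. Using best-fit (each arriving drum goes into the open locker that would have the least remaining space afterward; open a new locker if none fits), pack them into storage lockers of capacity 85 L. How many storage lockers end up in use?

  35 → locker 1 (new)  [load 35/85]
  10 → locker 1  [load 45/85]
  10 → locker 1  [load 55/85]
  80 → locker 2 (new)  [load 80/85]
  20 → locker 1  [load 75/85]
  65 → locker 3 (new)  [load 65/85]
  65 → locker 4 (new)  [load 65/85]
  15 → locker 3  [load 80/85]
  35 → locker 5 (new)  [load 35/85]
5 storage lockers opened.

5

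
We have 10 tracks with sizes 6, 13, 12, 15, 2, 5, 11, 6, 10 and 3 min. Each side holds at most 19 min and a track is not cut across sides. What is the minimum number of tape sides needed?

Total = 15 + 13 + 12 + 11 + 10 + 6 + 6 + 5 + 3 + 2 = 83 min.
Lower bound: ⌈83/19⌉ = 5 tape sides.
A packing using 5 tape sides:
  side 1: 15 + 3 = 18
  side 2: 13 + 6 = 19
  side 3: 12 + 6 = 18
  side 4: 11 + 5 + 2 = 18
  side 5: 10 = 10
This matches the lower bound, so 5 is optimal.

5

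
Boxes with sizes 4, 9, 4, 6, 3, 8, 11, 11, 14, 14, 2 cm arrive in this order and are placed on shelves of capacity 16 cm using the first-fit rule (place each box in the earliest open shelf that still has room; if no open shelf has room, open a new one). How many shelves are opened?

  4 → shelf 1 (new)  [load 4/16]
  9 → shelf 1  [load 13/16]
  4 → shelf 2 (new)  [load 4/16]
  6 → shelf 2  [load 10/16]
  3 → shelf 1  [load 16/16]
  8 → shelf 3 (new)  [load 8/16]
  11 → shelf 4 (new)  [load 11/16]
  11 → shelf 5 (new)  [load 11/16]
  14 → shelf 6 (new)  [load 14/16]
  14 → shelf 7 (new)  [load 14/16]
  2 → shelf 2  [load 12/16]
7 shelves opened.

7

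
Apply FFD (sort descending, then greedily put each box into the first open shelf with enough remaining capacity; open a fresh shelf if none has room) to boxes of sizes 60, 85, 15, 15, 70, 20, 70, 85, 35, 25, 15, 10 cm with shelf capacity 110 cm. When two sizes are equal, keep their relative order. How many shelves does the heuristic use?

5

Sorted descending: 85, 85, 70, 70, 60, 35, 25, 20, 15, 15, 15, 10.
  85 → shelf 1 (new)  [load 85/110]
  85 → shelf 2 (new)  [load 85/110]
  70 → shelf 3 (new)  [load 70/110]
  70 → shelf 4 (new)  [load 70/110]
  60 → shelf 5 (new)  [load 60/110]
  35 → shelf 3  [load 105/110]
  25 → shelf 1  [load 110/110]
  20 → shelf 2  [load 105/110]
  15 → shelf 4  [load 85/110]
  15 → shelf 4  [load 100/110]
  15 → shelf 5  [load 75/110]
  10 → shelf 4  [load 110/110]
5 shelves opened.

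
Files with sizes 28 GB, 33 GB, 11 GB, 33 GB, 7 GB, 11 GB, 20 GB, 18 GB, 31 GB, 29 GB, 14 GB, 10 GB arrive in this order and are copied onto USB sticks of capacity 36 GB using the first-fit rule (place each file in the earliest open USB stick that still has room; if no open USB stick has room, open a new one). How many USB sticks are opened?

  28 → USB stick 1 (new)  [load 28/36]
  33 → USB stick 2 (new)  [load 33/36]
  11 → USB stick 3 (new)  [load 11/36]
  33 → USB stick 4 (new)  [load 33/36]
  7 → USB stick 1  [load 35/36]
  11 → USB stick 3  [load 22/36]
  20 → USB stick 5 (new)  [load 20/36]
  18 → USB stick 6 (new)  [load 18/36]
  31 → USB stick 7 (new)  [load 31/36]
  29 → USB stick 8 (new)  [load 29/36]
  14 → USB stick 3  [load 36/36]
  10 → USB stick 5  [load 30/36]
8 USB sticks opened.

8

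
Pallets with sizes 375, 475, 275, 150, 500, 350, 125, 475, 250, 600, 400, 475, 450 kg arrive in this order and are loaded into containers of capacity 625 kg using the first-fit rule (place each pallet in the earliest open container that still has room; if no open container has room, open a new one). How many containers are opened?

10

  375 → container 1 (new)  [load 375/625]
  475 → container 2 (new)  [load 475/625]
  275 → container 3 (new)  [load 275/625]
  150 → container 1  [load 525/625]
  500 → container 4 (new)  [load 500/625]
  350 → container 3  [load 625/625]
  125 → container 2  [load 600/625]
  475 → container 5 (new)  [load 475/625]
  250 → container 6 (new)  [load 250/625]
  600 → container 7 (new)  [load 600/625]
  400 → container 8 (new)  [load 400/625]
  475 → container 9 (new)  [load 475/625]
  450 → container 10 (new)  [load 450/625]
10 containers opened.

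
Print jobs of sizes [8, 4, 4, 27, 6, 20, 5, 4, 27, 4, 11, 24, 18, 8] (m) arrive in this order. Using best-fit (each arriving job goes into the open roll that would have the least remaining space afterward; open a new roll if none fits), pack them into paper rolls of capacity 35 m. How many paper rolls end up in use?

6

  8 → roll 1 (new)  [load 8/35]
  4 → roll 1  [load 12/35]
  4 → roll 1  [load 16/35]
  27 → roll 2 (new)  [load 27/35]
  6 → roll 2  [load 33/35]
  20 → roll 3 (new)  [load 20/35]
  5 → roll 3  [load 25/35]
  4 → roll 3  [load 29/35]
  27 → roll 4 (new)  [load 27/35]
  4 → roll 3  [load 33/35]
  11 → roll 1  [load 27/35]
  24 → roll 5 (new)  [load 24/35]
  18 → roll 6 (new)  [load 18/35]
  8 → roll 1  [load 35/35]
6 paper rolls opened.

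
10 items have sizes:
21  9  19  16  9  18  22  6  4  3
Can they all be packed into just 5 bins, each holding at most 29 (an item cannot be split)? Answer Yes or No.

A valid assignment using 5 bins:
  bin 1: 22 + 6 = 28
  bin 2: 21 + 4 + 3 = 28
  bin 3: 19 + 9 = 28
  bin 4: 18 + 9 = 27
  bin 5: 16 = 16
Every load is within 29, so 5 bins suffice.

Yes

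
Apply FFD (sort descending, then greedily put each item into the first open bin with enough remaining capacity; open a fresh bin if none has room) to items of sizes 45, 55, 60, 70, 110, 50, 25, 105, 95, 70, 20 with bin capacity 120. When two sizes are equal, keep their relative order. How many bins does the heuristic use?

Sorted descending: 110, 105, 95, 70, 70, 60, 55, 50, 45, 25, 20.
  110 → bin 1 (new)  [load 110/120]
  105 → bin 2 (new)  [load 105/120]
  95 → bin 3 (new)  [load 95/120]
  70 → bin 4 (new)  [load 70/120]
  70 → bin 5 (new)  [load 70/120]
  60 → bin 6 (new)  [load 60/120]
  55 → bin 6  [load 115/120]
  50 → bin 4  [load 120/120]
  45 → bin 5  [load 115/120]
  25 → bin 3  [load 120/120]
  20 → bin 7 (new)  [load 20/120]
7 bins opened.

7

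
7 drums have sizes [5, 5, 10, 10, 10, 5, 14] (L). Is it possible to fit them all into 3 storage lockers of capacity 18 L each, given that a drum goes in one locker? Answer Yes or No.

Total = 59 L; ⌈59/18⌉ = 4.
At least 4 storage lockers are required, but only 3 are allowed.

No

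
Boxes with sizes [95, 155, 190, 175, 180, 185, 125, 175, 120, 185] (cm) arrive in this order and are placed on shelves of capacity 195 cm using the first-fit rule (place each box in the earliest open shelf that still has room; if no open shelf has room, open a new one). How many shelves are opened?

  95 → shelf 1 (new)  [load 95/195]
  155 → shelf 2 (new)  [load 155/195]
  190 → shelf 3 (new)  [load 190/195]
  175 → shelf 4 (new)  [load 175/195]
  180 → shelf 5 (new)  [load 180/195]
  185 → shelf 6 (new)  [load 185/195]
  125 → shelf 7 (new)  [load 125/195]
  175 → shelf 8 (new)  [load 175/195]
  120 → shelf 9 (new)  [load 120/195]
  185 → shelf 10 (new)  [load 185/195]
10 shelves opened.

10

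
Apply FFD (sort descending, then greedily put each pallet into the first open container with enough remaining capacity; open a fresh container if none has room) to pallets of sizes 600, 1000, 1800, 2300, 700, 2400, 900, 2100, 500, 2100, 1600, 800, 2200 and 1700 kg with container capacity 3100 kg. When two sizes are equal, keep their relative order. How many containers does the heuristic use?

8

Sorted descending: 2400, 2300, 2200, 2100, 2100, 1800, 1700, 1600, 1000, 900, 800, 700, 600, 500.
  2400 → container 1 (new)  [load 2400/3100]
  2300 → container 2 (new)  [load 2300/3100]
  2200 → container 3 (new)  [load 2200/3100]
  2100 → container 4 (new)  [load 2100/3100]
  2100 → container 5 (new)  [load 2100/3100]
  1800 → container 6 (new)  [load 1800/3100]
  1700 → container 7 (new)  [load 1700/3100]
  1600 → container 8 (new)  [load 1600/3100]
  1000 → container 4  [load 3100/3100]
  900 → container 3  [load 3100/3100]
  800 → container 2  [load 3100/3100]
  700 → container 1  [load 3100/3100]
  600 → container 5  [load 2700/3100]
  500 → container 6  [load 2300/3100]
8 containers opened.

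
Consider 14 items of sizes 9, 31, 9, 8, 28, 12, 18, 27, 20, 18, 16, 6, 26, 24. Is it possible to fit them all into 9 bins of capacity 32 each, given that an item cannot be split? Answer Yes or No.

A valid assignment using 9 bins:
  bin 1: 31 = 31
  bin 2: 28 = 28
  bin 3: 27 = 27
  bin 4: 26 + 6 = 32
  bin 5: 24 + 8 = 32
  bin 6: 20 + 12 = 32
  bin 7: 18 + 9 = 27
  bin 8: 18 + 9 = 27
  bin 9: 16 = 16
Every load is within 32, so 9 bins suffice.

Yes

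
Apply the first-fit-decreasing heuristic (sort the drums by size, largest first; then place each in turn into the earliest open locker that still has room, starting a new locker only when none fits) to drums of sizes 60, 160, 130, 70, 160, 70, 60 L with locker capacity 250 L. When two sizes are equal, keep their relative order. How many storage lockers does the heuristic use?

Sorted descending: 160, 160, 130, 70, 70, 60, 60.
  160 → locker 1 (new)  [load 160/250]
  160 → locker 2 (new)  [load 160/250]
  130 → locker 3 (new)  [load 130/250]
  70 → locker 1  [load 230/250]
  70 → locker 2  [load 230/250]
  60 → locker 3  [load 190/250]
  60 → locker 3  [load 250/250]
3 storage lockers opened.

3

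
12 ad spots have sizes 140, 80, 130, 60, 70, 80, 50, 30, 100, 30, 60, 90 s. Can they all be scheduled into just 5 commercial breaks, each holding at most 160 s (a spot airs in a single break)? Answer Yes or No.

Total = 920 s; ⌈920/160⌉ = 6.
At least 6 commercial breaks are required, but only 5 are allowed.

No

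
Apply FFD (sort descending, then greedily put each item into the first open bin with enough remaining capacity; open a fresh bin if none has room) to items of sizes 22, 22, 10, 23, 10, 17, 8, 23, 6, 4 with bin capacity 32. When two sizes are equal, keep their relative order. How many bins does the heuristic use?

5

Sorted descending: 23, 23, 22, 22, 17, 10, 10, 8, 6, 4.
  23 → bin 1 (new)  [load 23/32]
  23 → bin 2 (new)  [load 23/32]
  22 → bin 3 (new)  [load 22/32]
  22 → bin 4 (new)  [load 22/32]
  17 → bin 5 (new)  [load 17/32]
  10 → bin 3  [load 32/32]
  10 → bin 4  [load 32/32]
  8 → bin 1  [load 31/32]
  6 → bin 2  [load 29/32]
  4 → bin 5  [load 21/32]
5 bins opened.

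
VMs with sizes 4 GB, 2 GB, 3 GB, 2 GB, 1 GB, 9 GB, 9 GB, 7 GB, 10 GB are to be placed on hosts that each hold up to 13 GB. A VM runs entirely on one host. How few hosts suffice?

4

Total = 10 + 9 + 9 + 7 + 4 + 3 + 2 + 2 + 1 = 47 GB.
Lower bound: ⌈47/13⌉ = 4 hosts.
A packing using 4 hosts:
  host 1: 10 + 3 = 13
  host 2: 9 + 4 = 13
  host 3: 9 + 2 + 2 = 13
  host 4: 7 + 1 = 8
This matches the lower bound, so 4 is optimal.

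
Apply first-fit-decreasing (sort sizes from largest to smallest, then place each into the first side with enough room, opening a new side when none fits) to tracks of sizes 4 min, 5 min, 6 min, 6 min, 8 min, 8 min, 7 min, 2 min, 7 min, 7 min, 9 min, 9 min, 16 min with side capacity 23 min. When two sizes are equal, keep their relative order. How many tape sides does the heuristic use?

Sorted descending: 16, 9, 9, 8, 8, 7, 7, 7, 6, 6, 5, 4, 2.
  16 → side 1 (new)  [load 16/23]
  9 → side 2 (new)  [load 9/23]
  9 → side 2  [load 18/23]
  8 → side 3 (new)  [load 8/23]
  8 → side 3  [load 16/23]
  7 → side 1  [load 23/23]
  7 → side 3  [load 23/23]
  7 → side 4 (new)  [load 7/23]
  6 → side 4  [load 13/23]
  6 → side 4  [load 19/23]
  5 → side 2  [load 23/23]
  4 → side 4  [load 23/23]
  2 → side 5 (new)  [load 2/23]
5 tape sides opened.

5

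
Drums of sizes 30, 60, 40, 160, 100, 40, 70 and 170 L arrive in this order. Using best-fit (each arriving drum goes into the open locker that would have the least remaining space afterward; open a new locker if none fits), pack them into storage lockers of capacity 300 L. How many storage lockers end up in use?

  30 → locker 1 (new)  [load 30/300]
  60 → locker 1  [load 90/300]
  40 → locker 1  [load 130/300]
  160 → locker 1  [load 290/300]
  100 → locker 2 (new)  [load 100/300]
  40 → locker 2  [load 140/300]
  70 → locker 2  [load 210/300]
  170 → locker 3 (new)  [load 170/300]
3 storage lockers opened.

3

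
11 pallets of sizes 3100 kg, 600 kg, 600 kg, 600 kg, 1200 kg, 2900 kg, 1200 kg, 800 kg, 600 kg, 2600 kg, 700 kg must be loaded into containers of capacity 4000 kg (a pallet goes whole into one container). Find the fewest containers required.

4

Total = 3100 + 2900 + 2600 + 1200 + 1200 + 800 + 700 + 600 + 600 + 600 + 600 = 14900 kg.
Lower bound: ⌈14900/4000⌉ = 4 containers.
A packing using 4 containers:
  container 1: 3100 + 800 = 3900
  container 2: 2900 + 700 = 3600
  container 3: 2600 + 1200 = 3800
  container 4: 1200 + 600 + 600 + 600 + 600 = 3600
This matches the lower bound, so 4 is optimal.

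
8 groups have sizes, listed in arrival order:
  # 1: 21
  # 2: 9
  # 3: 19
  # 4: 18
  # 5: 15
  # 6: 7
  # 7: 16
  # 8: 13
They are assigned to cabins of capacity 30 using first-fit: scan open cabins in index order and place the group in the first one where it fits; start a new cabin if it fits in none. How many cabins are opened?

  21 → cabin 1 (new)  [load 21/30]
  9 → cabin 1  [load 30/30]
  19 → cabin 2 (new)  [load 19/30]
  18 → cabin 3 (new)  [load 18/30]
  15 → cabin 4 (new)  [load 15/30]
  7 → cabin 2  [load 26/30]
  16 → cabin 5 (new)  [load 16/30]
  13 → cabin 4  [load 28/30]
5 cabins opened.

5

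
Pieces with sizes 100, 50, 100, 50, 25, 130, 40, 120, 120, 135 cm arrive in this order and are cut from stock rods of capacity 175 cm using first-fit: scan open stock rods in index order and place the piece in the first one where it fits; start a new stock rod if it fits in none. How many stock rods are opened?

  100 → stock rod 1 (new)  [load 100/175]
  50 → stock rod 1  [load 150/175]
  100 → stock rod 2 (new)  [load 100/175]
  50 → stock rod 2  [load 150/175]
  25 → stock rod 1  [load 175/175]
  130 → stock rod 3 (new)  [load 130/175]
  40 → stock rod 3  [load 170/175]
  120 → stock rod 4 (new)  [load 120/175]
  120 → stock rod 5 (new)  [load 120/175]
  135 → stock rod 6 (new)  [load 135/175]
6 stock rods opened.

6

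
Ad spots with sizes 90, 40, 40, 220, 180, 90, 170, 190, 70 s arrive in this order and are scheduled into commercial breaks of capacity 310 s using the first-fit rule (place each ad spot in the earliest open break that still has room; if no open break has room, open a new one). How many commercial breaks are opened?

5

  90 → break 1 (new)  [load 90/310]
  40 → break 1  [load 130/310]
  40 → break 1  [load 170/310]
  220 → break 2 (new)  [load 220/310]
  180 → break 3 (new)  [load 180/310]
  90 → break 1  [load 260/310]
  170 → break 4 (new)  [load 170/310]
  190 → break 5 (new)  [load 190/310]
  70 → break 2  [load 290/310]
5 commercial breaks opened.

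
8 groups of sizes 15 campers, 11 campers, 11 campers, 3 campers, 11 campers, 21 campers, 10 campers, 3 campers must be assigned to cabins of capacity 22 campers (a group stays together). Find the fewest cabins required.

Total = 21 + 15 + 11 + 11 + 11 + 10 + 3 + 3 = 85 campers.
Lower bound: ⌈85/22⌉ = 4 cabins.
A packing using 4 cabins:
  cabin 1: 21 = 21
  cabin 2: 15 + 3 + 3 = 21
  cabin 3: 11 + 11 = 22
  cabin 4: 11 + 10 = 21
This matches the lower bound, so 4 is optimal.

4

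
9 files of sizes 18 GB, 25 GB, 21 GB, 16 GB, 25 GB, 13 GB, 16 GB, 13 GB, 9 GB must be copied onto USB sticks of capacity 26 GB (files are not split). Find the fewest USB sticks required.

7

Total = 25 + 25 + 21 + 18 + 16 + 16 + 13 + 13 + 9 = 156 GB.
Lower bound: ⌈156/26⌉ = 6 USB sticks.
A packing using 7 USB sticks:
  USB stick 1: 25 = 25
  USB stick 2: 25 = 25
  USB stick 3: 21 = 21
  USB stick 4: 18 = 18
  USB stick 5: 16 + 9 = 25
  USB stick 6: 16 = 16
  USB stick 7: 13 + 13 = 26
No arrangement into 6 USB sticks stays within capacity, so 7 is optimal.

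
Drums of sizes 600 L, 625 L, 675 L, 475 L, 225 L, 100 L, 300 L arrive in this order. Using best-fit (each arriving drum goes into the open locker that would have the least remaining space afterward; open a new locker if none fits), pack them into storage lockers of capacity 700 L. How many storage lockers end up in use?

5

  600 → locker 1 (new)  [load 600/700]
  625 → locker 2 (new)  [load 625/700]
  675 → locker 3 (new)  [load 675/700]
  475 → locker 4 (new)  [load 475/700]
  225 → locker 4  [load 700/700]
  100 → locker 1  [load 700/700]
  300 → locker 5 (new)  [load 300/700]
5 storage lockers opened.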